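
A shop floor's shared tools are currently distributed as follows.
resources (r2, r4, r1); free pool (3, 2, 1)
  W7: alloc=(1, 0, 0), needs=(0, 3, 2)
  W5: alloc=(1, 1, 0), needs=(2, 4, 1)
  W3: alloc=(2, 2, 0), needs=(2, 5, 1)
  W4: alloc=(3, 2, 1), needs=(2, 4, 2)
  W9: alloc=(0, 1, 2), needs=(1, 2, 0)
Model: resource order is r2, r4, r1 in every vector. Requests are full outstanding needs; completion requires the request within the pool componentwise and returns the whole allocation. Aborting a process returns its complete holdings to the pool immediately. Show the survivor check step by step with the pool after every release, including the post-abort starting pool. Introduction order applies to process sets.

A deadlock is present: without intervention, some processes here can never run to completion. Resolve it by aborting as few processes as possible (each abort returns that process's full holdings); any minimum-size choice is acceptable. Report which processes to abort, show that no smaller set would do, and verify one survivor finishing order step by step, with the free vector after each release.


Minimum abort set: W5.
Key observation: W4 had no path to completion before; after the abort of W5 ((1, 1, 0) returned), step 2 is where it fits.
Why nothing smaller works: aborting no one leaves the state deadlocked as given.
One survivor order: W9, W4, W3, W7. Step-by-step check (post-abort pool first):
  pool = (4, 3, 1)
  W9: need (1, 2, 0) fits (4, 3, 1); releases (0, 1, 2), pool now (4, 4, 3)
  W4: need (2, 4, 2) fits (4, 4, 3); releases (3, 2, 1), pool now (7, 6, 4)
  W3: need (2, 5, 1) fits (7, 6, 4); releases (2, 2, 0), pool now (9, 8, 4)
  W7: need (0, 3, 2) fits (9, 8, 4); releases (1, 0, 0), pool now (10, 8, 4)


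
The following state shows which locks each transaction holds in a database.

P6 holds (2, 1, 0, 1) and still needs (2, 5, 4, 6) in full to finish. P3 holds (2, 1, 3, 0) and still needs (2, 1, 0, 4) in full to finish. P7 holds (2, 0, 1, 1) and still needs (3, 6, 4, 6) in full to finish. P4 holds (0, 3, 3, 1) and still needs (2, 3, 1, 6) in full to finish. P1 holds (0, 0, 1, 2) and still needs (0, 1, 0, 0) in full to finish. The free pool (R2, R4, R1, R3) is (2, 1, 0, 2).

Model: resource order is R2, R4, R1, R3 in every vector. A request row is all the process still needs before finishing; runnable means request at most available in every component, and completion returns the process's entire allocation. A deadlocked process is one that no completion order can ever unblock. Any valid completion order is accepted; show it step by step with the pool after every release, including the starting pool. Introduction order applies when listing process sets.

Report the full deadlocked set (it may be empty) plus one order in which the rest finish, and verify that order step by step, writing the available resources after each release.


Deadlocked set: P6, P7 and P4.
Key observation: after P1, P3 complete, (4, 2, 4, 4) is the best the pool ever gets, yet each leftover process wants more R4.
One completion order for the rest: P1, P3. Step-by-step check:
  pool = (2, 1, 0, 2)
  run P1 (needs (0, 1, 0, 0), free (2, 1, 0, 2)); after release of (0, 0, 1, 2) the pool is (2, 1, 1, 4)
  run P3 (needs (2, 1, 0, 4), free (2, 1, 1, 4)); after release of (2, 1, 3, 0) the pool is (4, 2, 4, 4)
None of the blocked processes ever fits:
  P6 cannot run: need (2, 5, 4, 6) vs free (4, 2, 4, 4) (insufficient R4 and R3)
  P7 cannot run: need (3, 6, 4, 6) vs free (4, 2, 4, 4) (insufficient R4 and R3)
  P4 cannot run: need (2, 3, 1, 6) vs free (4, 2, 4, 4) (insufficient R4 and R3)


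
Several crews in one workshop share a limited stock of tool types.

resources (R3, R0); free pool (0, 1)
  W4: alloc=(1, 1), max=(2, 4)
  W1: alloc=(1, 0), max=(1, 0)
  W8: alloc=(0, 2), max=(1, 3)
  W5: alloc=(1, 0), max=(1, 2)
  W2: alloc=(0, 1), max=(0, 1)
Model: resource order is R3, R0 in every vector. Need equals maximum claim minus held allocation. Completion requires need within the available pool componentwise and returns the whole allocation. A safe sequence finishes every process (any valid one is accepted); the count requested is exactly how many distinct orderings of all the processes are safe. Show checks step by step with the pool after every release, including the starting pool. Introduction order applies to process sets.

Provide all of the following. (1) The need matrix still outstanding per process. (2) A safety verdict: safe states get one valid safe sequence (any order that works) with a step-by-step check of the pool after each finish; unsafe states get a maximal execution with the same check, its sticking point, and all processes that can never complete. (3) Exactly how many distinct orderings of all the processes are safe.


(1) Outstanding need per process (order R3, R0):
  W4: (1, 3)
  W1: (0, 0)
  W8: (1, 1)
  W5: (0, 2)
  W2: (0, 0)
(2) SAFE — a valid safe sequence is W2, W5, W1, W8, W4.
Key observation: W5 is the earliest step where a requested resource binds exactly: need (0, 2), pool (0, 2) at its turn.
Walking it through:
  pool = (0, 1)
  run W2 (needs (0, 0), free (0, 1)); after release of (0, 1) the pool is (0, 2)
  run W5 (needs (0, 2), free (0, 2)); after release of (1, 0) the pool is (1, 2)
  run W1 (needs (0, 0), free (1, 2)); after release of (1, 0) the pool is (2, 2)
  run W8 (needs (1, 1), free (2, 2)); after release of (0, 2) the pool is (2, 4)
  run W4 (needs (1, 3), free (2, 4)); after release of (1, 1) the pool is (3, 5)
(3) The exact count: 15 of the possible complete orderings are safe sequences.


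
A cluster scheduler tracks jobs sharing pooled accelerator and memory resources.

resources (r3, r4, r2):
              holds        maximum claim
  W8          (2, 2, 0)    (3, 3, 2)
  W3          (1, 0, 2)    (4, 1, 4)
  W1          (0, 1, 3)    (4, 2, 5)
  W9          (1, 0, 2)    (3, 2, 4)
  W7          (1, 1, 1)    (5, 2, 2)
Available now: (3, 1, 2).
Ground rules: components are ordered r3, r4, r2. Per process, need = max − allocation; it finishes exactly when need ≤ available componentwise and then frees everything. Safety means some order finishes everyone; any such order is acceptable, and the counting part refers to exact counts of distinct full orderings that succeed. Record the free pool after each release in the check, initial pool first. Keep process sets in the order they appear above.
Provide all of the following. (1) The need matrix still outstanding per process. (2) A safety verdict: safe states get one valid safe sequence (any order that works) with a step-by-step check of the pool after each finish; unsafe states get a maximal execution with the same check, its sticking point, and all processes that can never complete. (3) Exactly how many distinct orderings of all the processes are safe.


(1) Remaining need (order r3, r4, r2):
  W8: (1, 1, 2)
  W3: (3, 1, 2)
  W1: (4, 1, 2)
  W9: (2, 2, 2)
  W7: (4, 1, 1)
(2) SAFE — a valid safe sequence is W3, W7, W1, W8, W9.
Key observation: the first exact fit in this order is W3 — it needs (3, 1, 2) with (3, 1, 2) free, meeting a requested resource to the last unit.
Verifying each step:
  pool = (3, 1, 2)
  run W3 (needs (3, 1, 2), free (3, 1, 2)); after release of (1, 0, 2) the pool is (4, 1, 4)
  run W7 (needs (4, 1, 1), free (4, 1, 4)); after release of (1, 1, 1) the pool is (5, 2, 5)
  run W1 (needs (4, 1, 2), free (5, 2, 5)); after release of (0, 1, 3) the pool is (5, 3, 8)
  run W8 (needs (1, 1, 2), free (5, 3, 8)); after release of (2, 2, 0) the pool is (7, 5, 8)
  run W9 (needs (2, 2, 2), free (7, 5, 8)); after release of (1, 0, 2) the pool is (8, 5, 10)
(3) The exact count: 42 of the possible complete orderings are safe sequences.


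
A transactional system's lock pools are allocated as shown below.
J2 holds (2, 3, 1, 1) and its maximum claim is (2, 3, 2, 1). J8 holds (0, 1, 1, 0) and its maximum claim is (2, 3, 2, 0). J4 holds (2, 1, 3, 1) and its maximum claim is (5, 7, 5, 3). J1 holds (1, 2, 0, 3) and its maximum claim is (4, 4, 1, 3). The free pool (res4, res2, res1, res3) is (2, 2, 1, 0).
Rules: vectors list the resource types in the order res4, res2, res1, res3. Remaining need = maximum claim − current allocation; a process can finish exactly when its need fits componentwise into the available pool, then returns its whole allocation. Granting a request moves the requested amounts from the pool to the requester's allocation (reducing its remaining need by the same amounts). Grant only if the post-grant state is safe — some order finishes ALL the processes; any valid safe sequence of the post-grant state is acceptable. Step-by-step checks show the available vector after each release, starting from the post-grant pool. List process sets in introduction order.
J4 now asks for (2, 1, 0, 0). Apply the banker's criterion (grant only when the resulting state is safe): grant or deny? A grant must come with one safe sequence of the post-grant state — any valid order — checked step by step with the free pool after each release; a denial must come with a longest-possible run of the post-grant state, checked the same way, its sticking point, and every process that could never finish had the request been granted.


DENY — the pretend-granted state is unsafe.
Key observation: after J2, J8 the pool peaks at (2, 5, 3, 1), and each blocked process is short somewhere: J4 on res3; J1 on res4.
After a pretend grant, a maximal execution: J2, J8 — then nothing else fits. Step-by-step check:
  pool = (0, 1, 1, 0)
  J2 needs (0, 0, 1, 0) <= (0, 1, 1, 0) -> finishes; pool += (2, 3, 1, 1) = (2, 4, 2, 1)
  J8 needs (2, 2, 1, 0) <= (2, 4, 2, 1) -> finishes; pool += (0, 1, 1, 0) = (2, 5, 3, 1)
  blocked: J4 wants (1, 5, 2, 2), pool (2, 5, 3, 1) — not enough res3
  blocked: J1 wants (3, 2, 1, 0), pool (2, 5, 3, 1) — not enough res4
Processes that could never finish after the grant: J4 and J1.


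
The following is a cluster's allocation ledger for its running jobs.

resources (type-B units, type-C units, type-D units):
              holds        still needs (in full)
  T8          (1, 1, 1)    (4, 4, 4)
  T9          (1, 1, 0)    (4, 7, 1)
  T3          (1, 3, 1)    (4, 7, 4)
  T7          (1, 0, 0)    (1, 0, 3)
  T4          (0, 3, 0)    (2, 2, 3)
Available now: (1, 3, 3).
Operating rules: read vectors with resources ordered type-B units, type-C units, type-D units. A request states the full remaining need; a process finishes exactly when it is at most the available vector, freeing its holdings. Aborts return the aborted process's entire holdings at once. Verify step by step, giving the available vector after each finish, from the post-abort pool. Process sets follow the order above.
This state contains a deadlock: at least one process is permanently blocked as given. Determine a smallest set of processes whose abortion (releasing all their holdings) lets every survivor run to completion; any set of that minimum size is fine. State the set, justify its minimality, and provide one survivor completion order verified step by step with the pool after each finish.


Abort T9 and T3.
Key observation: T8 had no path to completion before; after the abort of T9 and T3 ((2, 4, 1) returned), step 3 is where it fits.
Minimality, checking each single-abort alternative: T8 alone leaves T9 blocked (short on type-B units); T9 alone leaves T8 blocked (short on type-B units and type-D units); T3 alone leaves T8 blocked (short on type-B units); T7 alone leaves T8 blocked (short on type-B units and type-D units); T4 alone leaves T8 blocked (short on type-B units and type-D units).
The survivors complete as T4, T7, T8. Step-by-step check (starting from the post-abort pool):
  pool = (3, 7, 4)
  T4 needs (2, 2, 3) <= (3, 7, 4) -> finishes; pool += (0, 3, 0) = (3, 10, 4)
  T7 needs (1, 0, 3) <= (3, 10, 4) -> finishes; pool += (1, 0, 0) = (4, 10, 4)
  T8 needs (4, 4, 4) <= (4, 10, 4) -> finishes; pool += (1, 1, 1) = (5, 11, 5)


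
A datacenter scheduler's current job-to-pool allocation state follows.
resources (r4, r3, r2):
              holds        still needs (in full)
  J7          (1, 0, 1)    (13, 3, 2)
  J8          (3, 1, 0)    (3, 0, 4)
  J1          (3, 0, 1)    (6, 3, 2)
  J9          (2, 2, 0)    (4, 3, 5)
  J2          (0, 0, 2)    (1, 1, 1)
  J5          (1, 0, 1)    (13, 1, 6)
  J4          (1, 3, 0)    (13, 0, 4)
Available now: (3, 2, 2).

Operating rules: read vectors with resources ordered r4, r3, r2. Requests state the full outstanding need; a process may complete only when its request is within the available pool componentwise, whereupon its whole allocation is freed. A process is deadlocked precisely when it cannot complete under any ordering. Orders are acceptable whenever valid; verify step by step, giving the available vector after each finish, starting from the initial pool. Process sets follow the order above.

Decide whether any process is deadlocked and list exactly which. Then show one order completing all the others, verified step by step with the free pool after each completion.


Deadlocked set: J7, J5 and J4.
Key observation: after J2, J8, J1, J9 complete, (11, 5, 5) is the best the pool ever gets, yet each leftover process wants more r4.
The rest can finish in the order J2, J8, J1, J9. Check, step by step:
  pool = (3, 2, 2)
  J2: need (1, 1, 1) fits (3, 2, 2); releases (0, 0, 2), pool now (3, 2, 4)
  J8: need (3, 0, 4) fits (3, 2, 4); releases (3, 1, 0), pool now (6, 3, 4)
  J1: need (6, 3, 2) fits (6, 3, 4); releases (3, 0, 1), pool now (9, 3, 5)
  J9: need (4, 3, 5) fits (9, 3, 5); releases (2, 2, 0), pool now (11, 5, 5)
None of the blocked processes ever fits:
  J7 cannot run: need (13, 3, 2) vs free (11, 5, 5) (insufficient r4)
  J5 cannot run: need (13, 1, 6) vs free (11, 5, 5) (insufficient r4 and r2)
  J4 cannot run: need (13, 0, 4) vs free (11, 5, 5) (insufficient r4)


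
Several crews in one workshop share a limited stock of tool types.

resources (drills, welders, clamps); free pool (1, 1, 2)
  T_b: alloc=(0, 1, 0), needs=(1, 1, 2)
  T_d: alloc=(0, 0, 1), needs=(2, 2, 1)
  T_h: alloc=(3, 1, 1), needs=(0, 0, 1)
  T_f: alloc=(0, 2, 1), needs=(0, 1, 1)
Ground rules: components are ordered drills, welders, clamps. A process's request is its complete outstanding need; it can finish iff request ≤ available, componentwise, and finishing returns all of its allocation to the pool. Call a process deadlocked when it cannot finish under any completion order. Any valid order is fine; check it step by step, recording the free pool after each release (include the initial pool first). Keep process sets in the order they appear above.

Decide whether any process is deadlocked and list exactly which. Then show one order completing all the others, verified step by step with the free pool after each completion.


Nothing here is deadlocked.
Key observation: no deadlock: T_f fits now, and the freed resources carry the rest through.
One completion order for the rest: T_f, T_h, T_d, T_b. Step-by-step check:
  pool = (1, 1, 2)
  run T_f (needs (0, 1, 1), free (1, 1, 2)); after release of (0, 2, 1) the pool is (1, 3, 3)
  run T_h (needs (0, 0, 1), free (1, 3, 3)); after release of (3, 1, 1) the pool is (4, 4, 4)
  run T_d (needs (2, 2, 1), free (4, 4, 4)); after release of (0, 0, 1) the pool is (4, 4, 5)
  run T_b (needs (1, 1, 2), free (4, 4, 5)); after release of (0, 1, 0) the pool is (4, 5, 5)


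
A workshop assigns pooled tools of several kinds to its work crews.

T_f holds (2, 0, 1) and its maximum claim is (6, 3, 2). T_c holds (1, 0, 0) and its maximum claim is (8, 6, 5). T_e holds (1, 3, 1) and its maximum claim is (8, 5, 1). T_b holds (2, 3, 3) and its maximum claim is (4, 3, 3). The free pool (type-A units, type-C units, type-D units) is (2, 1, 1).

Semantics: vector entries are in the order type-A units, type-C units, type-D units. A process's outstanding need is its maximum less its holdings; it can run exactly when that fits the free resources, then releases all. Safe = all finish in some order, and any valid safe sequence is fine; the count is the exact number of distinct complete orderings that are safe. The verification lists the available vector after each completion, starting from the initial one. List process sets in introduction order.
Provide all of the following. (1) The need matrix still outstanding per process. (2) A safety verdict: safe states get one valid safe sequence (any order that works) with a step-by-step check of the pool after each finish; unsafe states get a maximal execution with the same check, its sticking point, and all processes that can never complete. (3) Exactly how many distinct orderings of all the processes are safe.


(1) Outstanding need per process (order type-A units, type-C units, type-D units):
  T_f: (4, 3, 1)
  T_c: (7, 6, 5)
  T_e: (7, 2, 0)
  T_b: (2, 0, 0)
(2) UNSAFE — no complete ordering exists.
Key observation: type-A units is the bottleneck — with T_b, T_f done the pool holds (6, 4, 5), short of every remaining need.
The run T_b, T_f cannot be extended any further. Check, step by step:
  pool = (2, 1, 1)
  run T_b (needs (2, 0, 0), free (2, 1, 1)); after release of (2, 3, 3) the pool is (4, 4, 4)
  run T_f (needs (4, 3, 1), free (4, 4, 4)); after release of (2, 0, 1) the pool is (6, 4, 5)
  blocked: T_c wants (7, 6, 5), pool (6, 4, 5) — not enough type-A units and type-C units
  blocked: T_e wants (7, 2, 0), pool (6, 4, 5) — not enough type-A units
Processes that can never finish: T_c and T_e.
(3) Exactly 0 of the possible complete orderings are safe sequences.


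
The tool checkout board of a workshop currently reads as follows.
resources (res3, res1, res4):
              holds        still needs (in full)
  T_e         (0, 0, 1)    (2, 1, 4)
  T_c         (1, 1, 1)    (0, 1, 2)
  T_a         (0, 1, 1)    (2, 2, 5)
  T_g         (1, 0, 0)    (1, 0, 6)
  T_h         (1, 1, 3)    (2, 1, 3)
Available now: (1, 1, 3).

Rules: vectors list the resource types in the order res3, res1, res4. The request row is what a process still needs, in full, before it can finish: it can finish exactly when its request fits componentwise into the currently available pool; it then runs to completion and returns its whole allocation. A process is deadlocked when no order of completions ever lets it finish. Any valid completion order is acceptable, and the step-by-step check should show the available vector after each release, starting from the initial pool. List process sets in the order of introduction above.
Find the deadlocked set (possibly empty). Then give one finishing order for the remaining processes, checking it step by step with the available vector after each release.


Nothing here is deadlocked.
Key observation: there is always a runnable process — T_c first — so the state unwinds completely.
The rest can finish in the order T_c, T_e, T_h, T_g, T_a. Verifying each step:
  pool = (1, 1, 3)
  run T_c (needs (0, 1, 2), free (1, 1, 3)); after release of (1, 1, 1) the pool is (2, 2, 4)
  run T_e (needs (2, 1, 4), free (2, 2, 4)); after release of (0, 0, 1) the pool is (2, 2, 5)
  run T_h (needs (2, 1, 3), free (2, 2, 5)); after release of (1, 1, 3) the pool is (3, 3, 8)
  run T_g (needs (1, 0, 6), free (3, 3, 8)); after release of (1, 0, 0) the pool is (4, 3, 8)
  run T_a (needs (2, 2, 5), free (4, 3, 8)); after release of (0, 1, 1) the pool is (4, 4, 9)


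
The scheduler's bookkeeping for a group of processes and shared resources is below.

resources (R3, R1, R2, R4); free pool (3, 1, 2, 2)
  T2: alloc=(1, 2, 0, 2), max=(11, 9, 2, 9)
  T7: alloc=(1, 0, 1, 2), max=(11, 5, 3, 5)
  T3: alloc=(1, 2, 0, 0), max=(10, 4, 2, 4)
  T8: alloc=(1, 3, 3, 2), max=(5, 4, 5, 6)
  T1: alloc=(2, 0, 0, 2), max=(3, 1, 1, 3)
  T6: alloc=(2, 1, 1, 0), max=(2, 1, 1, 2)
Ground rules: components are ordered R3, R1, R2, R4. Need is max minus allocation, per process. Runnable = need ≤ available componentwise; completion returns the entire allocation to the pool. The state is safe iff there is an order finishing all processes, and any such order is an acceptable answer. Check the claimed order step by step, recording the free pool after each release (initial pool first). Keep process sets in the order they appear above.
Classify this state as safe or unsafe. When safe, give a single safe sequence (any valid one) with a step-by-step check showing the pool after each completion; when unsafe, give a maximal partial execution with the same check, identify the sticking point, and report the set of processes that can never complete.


UNSAFE — no complete ordering exists.
Key observation: the wall is R3: completing T1, T8, T6 brings the pool only to (8, 5, 6, 6), and all the rest need more.
A maximal execution: T1, T8, T6 — then nothing else fits. Step-by-step check:
  pool = (3, 1, 2, 2)
  run T1 (needs (1, 1, 1, 1), free (3, 1, 2, 2)); after release of (2, 0, 0, 2) the pool is (5, 1, 2, 4)
  run T8 (needs (4, 1, 2, 4), free (5, 1, 2, 4)); after release of (1, 3, 3, 2) the pool is (6, 4, 5, 6)
  run T6 (needs (0, 0, 0, 2), free (6, 4, 5, 6)); after release of (2, 1, 1, 0) the pool is (8, 5, 6, 6)
  blocked: T2 wants (10, 7, 2, 7), pool (8, 5, 6, 6) — not enough R3, R1 and R4
  blocked: T7 wants (10, 5, 2, 3), pool (8, 5, 6, 6) — not enough R3
  blocked: T3 wants (9, 2, 2, 4), pool (8, 5, 6, 6) — not enough R3
Never able to finish: T2, T7 and T3.


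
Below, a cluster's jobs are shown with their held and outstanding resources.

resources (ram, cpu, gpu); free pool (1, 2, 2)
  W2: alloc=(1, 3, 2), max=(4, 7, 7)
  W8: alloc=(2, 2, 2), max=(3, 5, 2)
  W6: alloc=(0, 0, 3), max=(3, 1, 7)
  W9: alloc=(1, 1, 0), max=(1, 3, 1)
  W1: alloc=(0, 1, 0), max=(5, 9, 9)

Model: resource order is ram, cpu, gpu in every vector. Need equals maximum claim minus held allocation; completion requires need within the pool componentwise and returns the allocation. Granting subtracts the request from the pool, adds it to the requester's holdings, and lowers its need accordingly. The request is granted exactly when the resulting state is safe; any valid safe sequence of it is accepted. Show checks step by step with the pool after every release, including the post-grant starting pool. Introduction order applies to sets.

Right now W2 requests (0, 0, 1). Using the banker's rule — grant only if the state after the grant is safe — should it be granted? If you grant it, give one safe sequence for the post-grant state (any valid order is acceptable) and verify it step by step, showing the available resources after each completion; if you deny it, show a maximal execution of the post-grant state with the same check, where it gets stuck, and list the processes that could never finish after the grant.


DENY — the pretend-granted state is unsafe.
Key observation: the pool after W9, W8 is (4, 5, 3); every surviving request exceeds it in gpu, so progress ends there.
On the post-grant state, W9, W8 is a maximal run — nothing extends it. Verifying each step:
  pool = (1, 2, 1)
  W9: need (0, 2, 1) fits (1, 2, 1); releases (1, 1, 0), pool now (2, 3, 1)
  W8: need (1, 3, 0) fits (2, 3, 1); releases (2, 2, 2), pool now (4, 5, 3)
  W2 still needs (3, 4, 4) but only (4, 5, 3) is free — short on gpu
  W6 still needs (3, 1, 4) but only (4, 5, 3) is free — short on gpu
  W1 still needs (5, 8, 9) but only (4, 5, 3) is free — short on ram, cpu and gpu
Processes that could never finish after the grant: W2, W6 and W1.


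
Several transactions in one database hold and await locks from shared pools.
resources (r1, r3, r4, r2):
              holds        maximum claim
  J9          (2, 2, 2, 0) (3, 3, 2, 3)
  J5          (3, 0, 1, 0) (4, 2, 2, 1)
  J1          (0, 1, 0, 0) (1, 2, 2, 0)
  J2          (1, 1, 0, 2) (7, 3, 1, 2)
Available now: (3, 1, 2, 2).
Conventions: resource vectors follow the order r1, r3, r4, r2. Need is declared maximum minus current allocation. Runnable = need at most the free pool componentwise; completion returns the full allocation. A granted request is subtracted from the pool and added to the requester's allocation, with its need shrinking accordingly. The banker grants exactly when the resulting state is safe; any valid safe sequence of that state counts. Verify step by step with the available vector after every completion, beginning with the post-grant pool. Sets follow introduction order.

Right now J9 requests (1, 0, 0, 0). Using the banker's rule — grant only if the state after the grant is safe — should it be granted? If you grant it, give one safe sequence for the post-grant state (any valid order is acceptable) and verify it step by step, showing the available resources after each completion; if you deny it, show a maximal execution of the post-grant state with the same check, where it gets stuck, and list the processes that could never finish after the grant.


DENY. Granting would leave the state unsafe.
Key observation: after J1, J5 the pool peaks at (5, 2, 3, 2), and each blocked process is short somewhere: J9 on r2; J2 on r1.
On the post-grant state, J1, J5 is a maximal run — nothing extends it. Check, step by step:
  pool = (2, 1, 2, 2)
  J1 needs (1, 1, 2, 0) <= (2, 1, 2, 2) -> finishes; pool += (0, 1, 0, 0) = (2, 2, 2, 2)
  J5 needs (1, 2, 1, 1) <= (2, 2, 2, 2) -> finishes; pool += (3, 0, 1, 0) = (5, 2, 3, 2)
  J9 cannot run: need (0, 1, 0, 3) vs free (5, 2, 3, 2) (insufficient r2)
  J2 cannot run: need (6, 2, 1, 0) vs free (5, 2, 3, 2) (insufficient r1)
Processes that could never finish after the grant: J9 and J2.


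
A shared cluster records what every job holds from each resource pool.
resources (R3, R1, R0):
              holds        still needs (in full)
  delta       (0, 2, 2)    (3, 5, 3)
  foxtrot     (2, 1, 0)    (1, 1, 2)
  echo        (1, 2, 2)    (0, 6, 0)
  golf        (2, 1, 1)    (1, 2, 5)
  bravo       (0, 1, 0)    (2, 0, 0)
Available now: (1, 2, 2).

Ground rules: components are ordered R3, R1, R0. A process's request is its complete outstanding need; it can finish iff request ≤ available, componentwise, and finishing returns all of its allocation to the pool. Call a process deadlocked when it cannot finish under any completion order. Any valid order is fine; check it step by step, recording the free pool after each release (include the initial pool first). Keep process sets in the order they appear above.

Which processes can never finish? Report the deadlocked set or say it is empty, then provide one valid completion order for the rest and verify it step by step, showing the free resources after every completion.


Deadlocked: delta, echo and golf.
Key observation: after foxtrot, bravo the pool peaks at (3, 4, 2), and each blocked process is short somewhere: delta on R1, R0; echo on R1; golf on R0.
One completion order for the rest: foxtrot, bravo. Walking it through:
  pool = (1, 2, 2)
  foxtrot: need (1, 1, 2) fits (1, 2, 2); releases (2, 1, 0), pool now (3, 3, 2)
  bravo: need (2, 0, 0) fits (3, 3, 2); releases (0, 1, 0), pool now (3, 4, 2)
None of the blocked processes ever fits:
  delta cannot run: need (3, 5, 3) vs free (3, 4, 2) (insufficient R1 and R0)
  echo cannot run: need (0, 6, 0) vs free (3, 4, 2) (insufficient R1)
  golf cannot run: need (1, 2, 5) vs free (3, 4, 2) (insufficient R0)


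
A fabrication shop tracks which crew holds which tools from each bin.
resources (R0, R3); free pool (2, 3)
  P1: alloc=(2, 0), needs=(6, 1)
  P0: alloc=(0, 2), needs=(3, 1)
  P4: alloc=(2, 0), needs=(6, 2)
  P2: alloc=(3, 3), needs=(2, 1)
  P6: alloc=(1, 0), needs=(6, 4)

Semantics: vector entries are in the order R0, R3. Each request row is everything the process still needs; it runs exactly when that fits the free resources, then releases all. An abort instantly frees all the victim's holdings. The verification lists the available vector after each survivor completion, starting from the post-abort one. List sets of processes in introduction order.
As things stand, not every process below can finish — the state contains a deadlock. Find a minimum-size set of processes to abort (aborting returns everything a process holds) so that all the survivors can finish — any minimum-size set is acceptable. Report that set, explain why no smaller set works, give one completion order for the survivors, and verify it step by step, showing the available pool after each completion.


The answer: abort P1.
Key observation: the returned (2, 0) from P1 is what brings P4 — unrunnable before, under any order — into play at step 3.
No smaller set exists: with zero aborts the deadlock remains.
The survivors complete as P0, P2, P4, P6. Verifying each step (starting from the post-abort pool):
  pool = (4, 3)
  P0 needs (3, 1) <= (4, 3) -> finishes; pool += (0, 2) = (4, 5)
  P2 needs (2, 1) <= (4, 5) -> finishes; pool += (3, 3) = (7, 8)
  P4 needs (6, 2) <= (7, 8) -> finishes; pool += (2, 0) = (9, 8)
  P6 needs (6, 4) <= (9, 8) -> finishes; pool += (1, 0) = (10, 8)


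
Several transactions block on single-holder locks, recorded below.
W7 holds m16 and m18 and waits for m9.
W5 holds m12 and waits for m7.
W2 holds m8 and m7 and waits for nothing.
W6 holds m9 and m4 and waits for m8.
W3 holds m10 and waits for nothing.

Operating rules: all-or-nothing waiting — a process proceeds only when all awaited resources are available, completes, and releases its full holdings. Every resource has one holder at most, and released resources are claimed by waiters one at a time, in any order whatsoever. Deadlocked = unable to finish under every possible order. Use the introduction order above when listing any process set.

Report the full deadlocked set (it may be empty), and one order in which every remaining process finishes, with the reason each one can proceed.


The deadlocked set is empty.
Key observation: all waits point, directly or indirectly, at processes that can finish, so nothing is permanently blocked.
One completion order for the rest: W2, W3, W6, W7, W5.
Step-by-step check:
  W2: no waits; runs immediately, freeing m8 and m7
  W3: no waits; runs immediately, freeing m10
  W6: everything it awaited (m8) is free; runs, freeing m9 and m4
  W7: everything it awaited (m9) is free; runs, freeing m16 and m18
  W5: everything it awaited (m7) is free; runs, freeing m12


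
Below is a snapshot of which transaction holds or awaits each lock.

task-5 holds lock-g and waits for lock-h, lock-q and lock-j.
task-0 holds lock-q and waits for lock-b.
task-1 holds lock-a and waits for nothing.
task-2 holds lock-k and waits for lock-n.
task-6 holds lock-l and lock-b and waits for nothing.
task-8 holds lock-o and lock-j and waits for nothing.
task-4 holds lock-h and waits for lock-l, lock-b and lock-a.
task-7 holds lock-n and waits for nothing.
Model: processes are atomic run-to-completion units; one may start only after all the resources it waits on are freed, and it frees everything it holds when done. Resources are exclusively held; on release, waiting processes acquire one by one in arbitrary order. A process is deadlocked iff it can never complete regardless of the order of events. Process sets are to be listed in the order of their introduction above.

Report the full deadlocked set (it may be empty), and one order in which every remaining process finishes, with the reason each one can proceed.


Nothing here is deadlocked.
Key observation: every chain of waits terminates; starting from the processes that wait on nothing, all the rest unlock in turn.
The rest can finish in the order task-6, task-8, task-1, task-4, task-7, task-0, task-2, task-5.
Step-by-step check:
  task-6 waits on nothing -> runs at once and releases lock-l and lock-b
  task-8 waits on nothing -> runs at once and releases lock-o and lock-j
  task-1 waits on nothing -> runs at once and releases lock-a
  run task-4 (all its waits — lock-l, lock-b and lock-a — are resolved); releases lock-h
  task-7 waits on nothing -> runs at once and releases lock-n
  run task-0 (all its waits — lock-b — are resolved); releases lock-q
  run task-2 (all its waits — lock-n — are resolved); releases lock-k
  run task-5 (all its waits — lock-h, lock-q and lock-j — are resolved); releases lock-g


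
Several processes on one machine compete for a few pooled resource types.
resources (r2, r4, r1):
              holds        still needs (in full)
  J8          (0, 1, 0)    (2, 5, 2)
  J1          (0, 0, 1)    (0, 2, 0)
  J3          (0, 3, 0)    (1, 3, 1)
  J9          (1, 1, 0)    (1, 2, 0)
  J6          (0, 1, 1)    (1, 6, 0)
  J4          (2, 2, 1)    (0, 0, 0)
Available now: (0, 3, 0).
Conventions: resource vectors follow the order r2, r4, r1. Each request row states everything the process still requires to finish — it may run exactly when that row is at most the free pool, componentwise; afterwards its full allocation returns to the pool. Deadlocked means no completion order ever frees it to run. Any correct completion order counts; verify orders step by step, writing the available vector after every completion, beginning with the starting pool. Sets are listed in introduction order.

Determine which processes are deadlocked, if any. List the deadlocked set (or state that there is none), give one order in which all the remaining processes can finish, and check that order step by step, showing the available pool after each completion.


Nothing here is deadlocked.
Key observation: no deadlock: J4 fits now, and the freed resources carry the rest through.
A valid finishing order for the others: J4, J9, J1, J3, J8, J6. Check, step by step:
  pool = (0, 3, 0)
  run J4 (needs (0, 0, 0), free (0, 3, 0)); after release of (2, 2, 1) the pool is (2, 5, 1)
  run J9 (needs (1, 2, 0), free (2, 5, 1)); after release of (1, 1, 0) the pool is (3, 6, 1)
  run J1 (needs (0, 2, 0), free (3, 6, 1)); after release of (0, 0, 1) the pool is (3, 6, 2)
  run J3 (needs (1, 3, 1), free (3, 6, 2)); after release of (0, 3, 0) the pool is (3, 9, 2)
  run J8 (needs (2, 5, 2), free (3, 9, 2)); after release of (0, 1, 0) the pool is (3, 10, 2)
  run J6 (needs (1, 6, 0), free (3, 10, 2)); after release of (0, 1, 1) the pool is (3, 11, 3)


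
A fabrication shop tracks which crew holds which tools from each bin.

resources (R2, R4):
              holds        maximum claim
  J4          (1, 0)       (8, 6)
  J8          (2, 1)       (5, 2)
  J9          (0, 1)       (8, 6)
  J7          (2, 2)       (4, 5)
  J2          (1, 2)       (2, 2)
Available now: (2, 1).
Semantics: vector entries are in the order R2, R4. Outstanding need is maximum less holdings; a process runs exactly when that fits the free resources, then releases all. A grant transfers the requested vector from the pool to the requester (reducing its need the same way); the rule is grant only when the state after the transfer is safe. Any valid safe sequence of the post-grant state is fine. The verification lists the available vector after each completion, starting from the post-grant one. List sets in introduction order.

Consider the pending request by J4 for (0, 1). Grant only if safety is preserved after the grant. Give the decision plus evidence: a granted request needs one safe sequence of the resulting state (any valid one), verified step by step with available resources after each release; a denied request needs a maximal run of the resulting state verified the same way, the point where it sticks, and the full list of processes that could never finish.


GRANT. The post-grant state is safe; one safe sequence: J2, J8, J7, J4, J9.
Key observation: with (2, 0) left after the transfer, J2 can run at once — the state stays safe.
Step-by-step check of the post-grant state:
  pool = (2, 0)
  J2: need (1, 0) fits (2, 0); releases (1, 2), pool now (3, 2)
  J8: need (3, 1) fits (3, 2); releases (2, 1), pool now (5, 3)
  J7: need (2, 3) fits (5, 3); releases (2, 2), pool now (7, 5)
  J4: need (7, 5) fits (7, 5); releases (1, 1), pool now (8, 6)
  J9: need (8, 5) fits (8, 6); releases (0, 1), pool now (8, 7)


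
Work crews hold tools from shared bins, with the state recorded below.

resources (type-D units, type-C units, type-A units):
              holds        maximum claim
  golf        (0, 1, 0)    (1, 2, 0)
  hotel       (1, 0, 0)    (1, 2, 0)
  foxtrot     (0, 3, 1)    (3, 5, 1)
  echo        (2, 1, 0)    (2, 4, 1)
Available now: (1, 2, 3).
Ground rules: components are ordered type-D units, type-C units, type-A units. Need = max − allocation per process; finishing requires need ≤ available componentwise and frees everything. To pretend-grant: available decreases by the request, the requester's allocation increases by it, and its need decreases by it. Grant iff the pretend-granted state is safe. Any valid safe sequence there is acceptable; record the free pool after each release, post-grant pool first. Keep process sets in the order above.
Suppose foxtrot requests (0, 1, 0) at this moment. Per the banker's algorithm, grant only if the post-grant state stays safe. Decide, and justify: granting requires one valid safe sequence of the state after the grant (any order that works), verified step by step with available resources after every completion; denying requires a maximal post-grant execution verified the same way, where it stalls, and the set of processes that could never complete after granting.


DENY — the pretend-granted state is unsafe.
Key observation: after golf, hotel the pool peaks at (2, 2, 3), and each blocked process is short somewhere: foxtrot on type-D units; echo on type-C units.
Pretend the grant happened; the run golf, hotel goes as far as possible. Verifying each step:
  pool = (1, 1, 3)
  golf needs (1, 1, 0) <= (1, 1, 3) -> finishes; pool += (0, 1, 0) = (1, 2, 3)
  hotel needs (0, 2, 0) <= (1, 2, 3) -> finishes; pool += (1, 0, 0) = (2, 2, 3)
  blocked: foxtrot wants (3, 1, 0), pool (2, 2, 3) — not enough type-D units
  blocked: echo wants (0, 3, 1), pool (2, 2, 3) — not enough type-C units
Processes that could never finish after the grant: foxtrot and echo.


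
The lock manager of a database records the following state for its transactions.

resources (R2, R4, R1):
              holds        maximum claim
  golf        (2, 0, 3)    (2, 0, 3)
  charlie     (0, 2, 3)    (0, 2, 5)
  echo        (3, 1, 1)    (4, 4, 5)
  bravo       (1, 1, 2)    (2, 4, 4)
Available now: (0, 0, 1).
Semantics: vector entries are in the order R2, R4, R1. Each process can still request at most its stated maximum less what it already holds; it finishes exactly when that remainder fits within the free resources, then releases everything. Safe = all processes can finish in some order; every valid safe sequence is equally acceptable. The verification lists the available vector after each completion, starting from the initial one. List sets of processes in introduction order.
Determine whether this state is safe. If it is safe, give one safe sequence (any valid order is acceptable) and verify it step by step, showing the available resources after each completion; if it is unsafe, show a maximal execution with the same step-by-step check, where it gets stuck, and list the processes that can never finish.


The state is UNSAFE.
Key observation: no order helps: past golf, charlie, the free pool tops out at (2, 2, 7), below what each blocked process needs in R4.
The run golf, charlie cannot be extended any further. Check, step by step:
  pool = (0, 0, 1)
  golf: need (0, 0, 0) fits (0, 0, 1); releases (2, 0, 3), pool now (2, 0, 4)
  charlie: need (0, 0, 2) fits (2, 0, 4); releases (0, 2, 3), pool now (2, 2, 7)
  echo cannot run: need (1, 3, 4) vs free (2, 2, 7) (insufficient R4)
  bravo cannot run: need (1, 3, 2) vs free (2, 2, 7) (insufficient R4)
Permanently blocked: echo and bravo.


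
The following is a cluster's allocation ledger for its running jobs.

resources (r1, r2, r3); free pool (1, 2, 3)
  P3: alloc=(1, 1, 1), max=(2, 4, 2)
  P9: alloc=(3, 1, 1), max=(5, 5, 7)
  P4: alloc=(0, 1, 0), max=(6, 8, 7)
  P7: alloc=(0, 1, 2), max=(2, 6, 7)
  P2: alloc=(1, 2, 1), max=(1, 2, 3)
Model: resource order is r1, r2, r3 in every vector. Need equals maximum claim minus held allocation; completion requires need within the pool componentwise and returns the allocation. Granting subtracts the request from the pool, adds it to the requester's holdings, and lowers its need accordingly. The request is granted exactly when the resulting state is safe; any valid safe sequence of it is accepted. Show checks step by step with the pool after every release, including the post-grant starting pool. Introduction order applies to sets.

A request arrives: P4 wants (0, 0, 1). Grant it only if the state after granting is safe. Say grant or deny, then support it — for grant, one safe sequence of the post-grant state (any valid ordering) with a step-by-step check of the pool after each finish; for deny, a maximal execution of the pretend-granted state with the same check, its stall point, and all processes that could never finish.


DENY: after the grant no complete ordering would exist.
Key observation: the pool after P2, P3 is (3, 5, 4); every surviving request exceeds it in r3, so progress ends there.
On the post-grant state, P2, P3 is a maximal run — nothing extends it. Check, step by step:
  pool = (1, 2, 2)
  run P2 (needs (0, 0, 2), free (1, 2, 2)); after release of (1, 2, 1) the pool is (2, 4, 3)
  run P3 (needs (1, 3, 1), free (2, 4, 3)); after release of (1, 1, 1) the pool is (3, 5, 4)
  P9 still needs (2, 4, 6) but only (3, 5, 4) is free — short on r3
  P4 still needs (6, 7, 6) but only (3, 5, 4) is free — short on r1, r2 and r3
  P7 still needs (2, 5, 5) but only (3, 5, 4) is free — short on r3
Had the request been granted, P9, P4 and P7 could never finish.
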